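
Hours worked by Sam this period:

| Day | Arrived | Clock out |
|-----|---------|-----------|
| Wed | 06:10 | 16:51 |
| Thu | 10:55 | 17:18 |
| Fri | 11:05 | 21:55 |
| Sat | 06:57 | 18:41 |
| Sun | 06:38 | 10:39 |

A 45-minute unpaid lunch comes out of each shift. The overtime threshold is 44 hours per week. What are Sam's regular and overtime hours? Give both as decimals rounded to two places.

Regular 39.90 hours, overtime 0.00 hours

Wed: 06:10–16:51 = 10 h 41 min; less 45 min break → 9 h 56 min
Thu: 10:55–17:18 = 6 h 23 min; less 45 min break → 5 h 38 min
Fri: 11:05–21:55 = 10 h 50 min; less 45 min break → 10 h 5 min
Sat: 06:57–18:41 = 11 h 44 min; less 45 min break → 10 h 59 min
Sun: 06:38–10:39 = 4 h 1 min; less 45 min break → 3 h 16 min
Total worked: 39 h 54 min = 39.90 h.
Threshold 44 h → overtime 0 h 0 min, regular 39 h 54 min.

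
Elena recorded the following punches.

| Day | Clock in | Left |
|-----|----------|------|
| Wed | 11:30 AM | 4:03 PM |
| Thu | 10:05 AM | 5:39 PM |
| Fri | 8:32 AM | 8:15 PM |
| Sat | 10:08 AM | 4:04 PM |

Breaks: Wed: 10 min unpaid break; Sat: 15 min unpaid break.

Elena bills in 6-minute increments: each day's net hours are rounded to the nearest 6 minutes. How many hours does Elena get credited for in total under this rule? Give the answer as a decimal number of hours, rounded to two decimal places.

29.40 hours

Wed: 11:30 AM–4:03 PM = 4 h 33 min − 10 min = 4 h 23 min → rounds to 4 h 24 min
Thu: 10:05 AM–5:39 PM = 7 h 34 min → rounds to 7 h 36 min
Fri: 8:32 AM–8:15 PM = 11 h 43 min → rounds to 11 h 42 min
Sat: 10:08 AM–4:04 PM = 5 h 56 min − 15 min = 5 h 41 min → rounds to 5 h 42 min
Total credited: 29 h 24 min.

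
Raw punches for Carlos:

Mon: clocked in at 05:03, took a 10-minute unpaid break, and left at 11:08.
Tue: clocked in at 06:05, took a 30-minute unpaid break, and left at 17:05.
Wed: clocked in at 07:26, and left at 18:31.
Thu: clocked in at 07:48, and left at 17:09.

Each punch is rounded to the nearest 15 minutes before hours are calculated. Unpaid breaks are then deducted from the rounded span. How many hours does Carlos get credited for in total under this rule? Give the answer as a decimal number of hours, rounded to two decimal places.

Mon: in 05:03→05:00, out 11:08→11:15; 6 h 15 min − 10 min = 6 h 5 min
Tue: in 06:05→06:00, out 17:05→17:00; 11 h 0 min − 30 min = 10 h 30 min
Wed: in 07:26→07:30, out 18:31→18:30; 11 h 0 min
Thu: in 07:48→07:45, out 17:09→17:15; 9 h 30 min
Total credited: 37 h 5 min.

37.08 hours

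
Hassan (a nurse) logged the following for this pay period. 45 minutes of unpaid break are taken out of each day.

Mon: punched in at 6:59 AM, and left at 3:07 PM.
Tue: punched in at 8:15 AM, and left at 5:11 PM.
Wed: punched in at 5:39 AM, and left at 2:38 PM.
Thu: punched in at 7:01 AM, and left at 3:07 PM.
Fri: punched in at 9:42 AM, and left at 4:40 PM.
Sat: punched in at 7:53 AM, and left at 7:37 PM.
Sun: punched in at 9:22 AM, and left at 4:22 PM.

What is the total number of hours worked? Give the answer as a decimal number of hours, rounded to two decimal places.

Mon: 6:59 AM–3:07 PM = 8 h 8 min; less 45 min break → 7 h 23 min
Tue: 8:15 AM–5:11 PM = 8 h 56 min; less 45 min break → 8 h 11 min
Wed: 5:39 AM–2:38 PM = 8 h 59 min; less 45 min break → 8 h 14 min
Thu: 7:01 AM–3:07 PM = 8 h 6 min; less 45 min break → 7 h 21 min
Fri: 9:42 AM–4:40 PM = 6 h 58 min; less 45 min break → 6 h 13 min
Sat: 7:53 AM–7:37 PM = 11 h 44 min; less 45 min break → 10 h 59 min
Sun: 9:22 AM–4:22 PM = 7 h 0 min; less 45 min break → 6 h 15 min
Total: 7 h 23 min + 8 h 11 min + 8 h 14 min + 7 h 21 min + 6 h 13 min + 10 h 59 min + 6 h 15 min = 54 h 36 min.

54.60 hours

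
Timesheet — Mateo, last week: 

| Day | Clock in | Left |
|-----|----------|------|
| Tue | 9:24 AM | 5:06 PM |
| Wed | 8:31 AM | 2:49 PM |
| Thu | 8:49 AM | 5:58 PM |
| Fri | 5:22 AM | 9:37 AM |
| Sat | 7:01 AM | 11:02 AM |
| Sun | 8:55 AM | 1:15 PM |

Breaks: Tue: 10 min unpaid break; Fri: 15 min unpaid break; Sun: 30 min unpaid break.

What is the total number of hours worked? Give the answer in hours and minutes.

Tue: 9:24 AM–5:06 PM = 7 h 42 min; less 10 min break → 7 h 32 min
Wed: 8:31 AM–2:49 PM = 6 h 18 min
Thu: 8:49 AM–5:58 PM = 9 h 9 min
Fri: 5:22 AM–9:37 AM = 4 h 15 min; less 15 min break → 4 h 0 min
Sat: 7:01 AM–11:02 AM = 4 h 1 min
Sun: 8:55 AM–1:15 PM = 4 h 20 min; less 30 min break → 3 h 50 min
Total: 7 h 32 min + 6 h 18 min + 9 h 9 min + 4 h 0 min + 4 h 1 min + 3 h 50 min = 34 h 50 min.

34 h 50 min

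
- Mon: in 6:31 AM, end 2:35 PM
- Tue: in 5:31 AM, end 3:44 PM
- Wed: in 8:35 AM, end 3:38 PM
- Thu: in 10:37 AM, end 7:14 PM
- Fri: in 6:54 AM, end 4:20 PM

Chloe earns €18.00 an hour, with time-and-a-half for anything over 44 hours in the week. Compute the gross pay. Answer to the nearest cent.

Mon: 6:31 AM–2:35 PM = 8 h 4 min
Tue: 5:31 AM–3:44 PM = 10 h 13 min
Wed: 8:35 AM–3:38 PM = 7 h 3 min
Thu: 10:37 AM–7:14 PM = 8 h 37 min
Fri: 6:54 AM–4:20 PM = 9 h 26 min
Total worked: 43 h 23 min = 2603 min.
Regular 43 h 23 min = 2603 min at €18.00/h; overtime 0 h 0 min = 0 min at €27.00/h.
Pay = (2603 × €18.00 + 0 × €27.00) ÷ 60 = €780.90.

€780.90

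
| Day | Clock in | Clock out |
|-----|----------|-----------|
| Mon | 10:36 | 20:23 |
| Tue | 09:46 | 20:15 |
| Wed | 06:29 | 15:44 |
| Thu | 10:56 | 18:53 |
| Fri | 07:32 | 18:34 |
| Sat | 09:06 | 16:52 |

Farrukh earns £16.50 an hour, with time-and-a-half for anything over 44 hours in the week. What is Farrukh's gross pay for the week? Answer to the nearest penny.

Mon: 10:36–20:23 = 9 h 47 min
Tue: 09:46–20:15 = 10 h 29 min
Wed: 06:29–15:44 = 9 h 15 min
Thu: 10:56–18:53 = 7 h 57 min
Fri: 07:32–18:34 = 11 h 2 min
Sat: 09:06–16:52 = 7 h 46 min
Total worked: 56 h 16 min = 3376 min.
Regular 44 h 0 min = 2640 min at £16.50/h; overtime 12 h 16 min = 736 min at £24.75/h.
Pay = (2640 × £16.50 + 736 × £24.75) ÷ 60 = £1029.60.

£1029.60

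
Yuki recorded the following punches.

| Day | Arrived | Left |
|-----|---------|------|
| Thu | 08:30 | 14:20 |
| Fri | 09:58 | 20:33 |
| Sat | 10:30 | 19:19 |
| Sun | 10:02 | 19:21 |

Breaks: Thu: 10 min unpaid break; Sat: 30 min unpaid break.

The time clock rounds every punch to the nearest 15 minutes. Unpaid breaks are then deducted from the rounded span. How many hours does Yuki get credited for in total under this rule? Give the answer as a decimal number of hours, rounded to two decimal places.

Thu: in 08:30→08:30, out 14:20→14:15; 5 h 45 min − 10 min = 5 h 35 min
Fri: in 09:58→10:00, out 20:33→20:30; 10 h 30 min
Sat: in 10:30→10:30, out 19:19→19:15; 8 h 45 min − 30 min = 8 h 15 min
Sun: in 10:02→10:00, out 19:21→19:15; 9 h 15 min
Total credited: 33 h 35 min.

33.58 hours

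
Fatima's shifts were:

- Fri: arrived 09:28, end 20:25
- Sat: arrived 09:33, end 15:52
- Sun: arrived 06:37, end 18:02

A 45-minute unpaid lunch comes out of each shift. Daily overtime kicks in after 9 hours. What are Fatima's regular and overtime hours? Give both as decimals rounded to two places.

Fri: 09:28–20:25 = 10 h 57 min; less 45 min break → 10 h 12 min
Sat: 09:33–15:52 = 6 h 19 min; less 45 min break → 5 h 34 min
Sun: 06:37–18:02 = 11 h 25 min; less 45 min break → 10 h 40 min
Fri reg 9 h 0 min / OT 1 h 12 min; Sat reg 5 h 34 min / OT 0 h 0 min; Sun reg 9 h 0 min / OT 1 h 40 min.
Totals: regular 23 h 34 min, overtime 2 h 52 min.

Regular 23.57 hours, overtime 2.87 hours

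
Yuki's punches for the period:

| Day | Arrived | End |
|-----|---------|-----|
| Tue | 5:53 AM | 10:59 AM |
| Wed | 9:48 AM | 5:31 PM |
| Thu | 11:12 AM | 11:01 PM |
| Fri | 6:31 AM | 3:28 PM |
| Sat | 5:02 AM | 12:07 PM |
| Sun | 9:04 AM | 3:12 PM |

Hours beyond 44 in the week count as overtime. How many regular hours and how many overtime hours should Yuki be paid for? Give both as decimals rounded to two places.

Tue: 5:53 AM–10:59 AM = 5 h 6 min
Wed: 9:48 AM–5:31 PM = 7 h 43 min
Thu: 11:12 AM–11:01 PM = 11 h 49 min
Fri: 6:31 AM–3:28 PM = 8 h 57 min
Sat: 5:02 AM–12:07 PM = 7 h 5 min
Sun: 9:04 AM–3:12 PM = 6 h 8 min
Total worked: 46 h 48 min = 46.80 h.
Threshold 44 h → overtime 2 h 48 min, regular 44 h 0 min.

Regular 44.00 hours, overtime 2.80 hours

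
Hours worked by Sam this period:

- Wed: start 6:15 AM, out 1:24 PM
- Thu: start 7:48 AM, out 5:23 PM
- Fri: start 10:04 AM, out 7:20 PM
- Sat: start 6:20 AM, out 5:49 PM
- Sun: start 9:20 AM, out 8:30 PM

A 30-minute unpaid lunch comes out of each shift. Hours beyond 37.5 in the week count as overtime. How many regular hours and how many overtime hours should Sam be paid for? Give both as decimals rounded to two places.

Wed: 6:15 AM–1:24 PM = 7 h 9 min; less 30 min break → 6 h 39 min
Thu: 7:48 AM–5:23 PM = 9 h 35 min; less 30 min break → 9 h 5 min
Fri: 10:04 AM–7:20 PM = 9 h 16 min; less 30 min break → 8 h 46 min
Sat: 6:20 AM–5:49 PM = 11 h 29 min; less 30 min break → 10 h 59 min
Sun: 9:20 AM–8:30 PM = 11 h 10 min; less 30 min break → 10 h 40 min
Total worked: 46 h 9 min = 46.15 h.
Threshold 37.5 h → overtime 8 h 39 min, regular 37 h 30 min.

Regular 37.50 hours, overtime 8.65 hours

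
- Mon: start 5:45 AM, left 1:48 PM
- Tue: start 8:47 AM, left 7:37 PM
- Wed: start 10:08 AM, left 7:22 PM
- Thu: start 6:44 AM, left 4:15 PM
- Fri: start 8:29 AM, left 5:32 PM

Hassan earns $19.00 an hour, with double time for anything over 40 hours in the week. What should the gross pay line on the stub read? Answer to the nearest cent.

Mon: 5:45 AM–1:48 PM = 8 h 3 min
Tue: 8:47 AM–7:37 PM = 10 h 50 min
Wed: 10:08 AM–7:22 PM = 9 h 14 min
Thu: 6:44 AM–4:15 PM = 9 h 31 min
Fri: 8:29 AM–5:32 PM = 9 h 3 min
Total worked: 46 h 41 min = 2801 min.
Regular 40 h 0 min = 2400 min at $19.00/h; overtime 6 h 41 min = 401 min at $38.00/h.
Pay = (2400 × $19.00 + 401 × $38.00) ÷ 60 = $1013.97.

$1013.97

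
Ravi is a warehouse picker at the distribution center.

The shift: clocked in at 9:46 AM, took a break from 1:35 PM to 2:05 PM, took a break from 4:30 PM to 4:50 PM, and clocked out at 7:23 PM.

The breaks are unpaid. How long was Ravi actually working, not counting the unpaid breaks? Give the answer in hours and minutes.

8 h 47 min

The shift: 9:46 AM–7:23 PM = 9 h 37 min; less 50 min break → 8 h 47 min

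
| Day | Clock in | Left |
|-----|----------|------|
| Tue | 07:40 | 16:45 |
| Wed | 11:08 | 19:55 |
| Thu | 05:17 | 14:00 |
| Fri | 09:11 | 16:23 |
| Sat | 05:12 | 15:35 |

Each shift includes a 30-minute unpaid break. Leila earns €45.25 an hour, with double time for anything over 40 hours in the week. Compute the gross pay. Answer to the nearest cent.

Tue: 07:40–16:45 = 9 h 5 min; less 30 min break → 8 h 35 min
Wed: 11:08–19:55 = 8 h 47 min; less 30 min break → 8 h 17 min
Thu: 05:17–14:00 = 8 h 43 min; less 30 min break → 8 h 13 min
Fri: 09:11–16:23 = 7 h 12 min; less 30 min break → 6 h 42 min
Sat: 05:12–15:35 = 10 h 23 min; less 30 min break → 9 h 53 min
Total worked: 41 h 40 min = 2500 min.
Regular 40 h 0 min = 2400 min at €45.25/h; overtime 1 h 40 min = 100 min at €90.50/h.
Pay = (2400 × €45.25 + 100 × €90.50) ÷ 60 = €1960.83.

€1960.83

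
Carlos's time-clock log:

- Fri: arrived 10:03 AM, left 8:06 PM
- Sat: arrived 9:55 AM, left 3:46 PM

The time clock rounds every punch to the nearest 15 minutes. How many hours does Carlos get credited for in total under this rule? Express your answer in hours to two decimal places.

15.75 hours

Fri: in 10:03 AM→10:00 AM, out 8:06 PM→8:00 PM; 10 h 0 min
Sat: in 9:55 AM→10:00 AM, out 3:46 PM→3:45 PM; 5 h 45 min
Total credited: 15 h 45 min.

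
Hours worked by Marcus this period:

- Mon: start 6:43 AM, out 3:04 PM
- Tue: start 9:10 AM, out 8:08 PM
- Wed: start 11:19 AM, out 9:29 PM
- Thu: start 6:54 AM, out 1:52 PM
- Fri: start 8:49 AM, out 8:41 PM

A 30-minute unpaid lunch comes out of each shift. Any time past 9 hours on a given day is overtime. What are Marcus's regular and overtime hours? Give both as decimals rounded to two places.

Mon: 6:43 AM–3:04 PM = 8 h 21 min; less 30 min break → 7 h 51 min
Tue: 9:10 AM–8:08 PM = 10 h 58 min; less 30 min break → 10 h 28 min
Wed: 11:19 AM–9:29 PM = 10 h 10 min; less 30 min break → 9 h 40 min
Thu: 6:54 AM–1:52 PM = 6 h 58 min; less 30 min break → 6 h 28 min
Fri: 8:49 AM–8:41 PM = 11 h 52 min; less 30 min break → 11 h 22 min
Mon reg 7 h 51 min / OT 0 h 0 min; Tue reg 9 h 0 min / OT 1 h 28 min; Wed reg 9 h 0 min / OT 0 h 40 min; Thu reg 6 h 28 min / OT 0 h 0 min; Fri reg 9 h 0 min / OT 2 h 22 min.
Totals: regular 41 h 19 min, overtime 4 h 30 min.

Regular 41.32 hours, overtime 4.50 hours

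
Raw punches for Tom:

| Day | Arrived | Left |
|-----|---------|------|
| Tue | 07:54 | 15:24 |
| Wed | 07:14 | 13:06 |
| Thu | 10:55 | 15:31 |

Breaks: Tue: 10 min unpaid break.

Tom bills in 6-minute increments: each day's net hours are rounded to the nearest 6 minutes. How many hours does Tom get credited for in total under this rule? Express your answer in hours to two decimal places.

17.80 hours

Tue: 07:54–15:24 = 7 h 30 min − 10 min = 7 h 20 min → rounds to 7 h 18 min
Wed: 07:14–13:06 = 5 h 52 min → rounds to 5 h 54 min
Thu: 10:55–15:31 = 4 h 36 min → rounds to 4 h 36 min
Total credited: 17 h 48 min.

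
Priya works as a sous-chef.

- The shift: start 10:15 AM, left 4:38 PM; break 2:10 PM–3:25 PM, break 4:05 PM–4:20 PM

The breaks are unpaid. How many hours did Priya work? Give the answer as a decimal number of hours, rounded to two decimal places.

The shift: 10:15 AM–4:38 PM = 6 h 23 min; less 90 min break → 4 h 53 min

4.88 hours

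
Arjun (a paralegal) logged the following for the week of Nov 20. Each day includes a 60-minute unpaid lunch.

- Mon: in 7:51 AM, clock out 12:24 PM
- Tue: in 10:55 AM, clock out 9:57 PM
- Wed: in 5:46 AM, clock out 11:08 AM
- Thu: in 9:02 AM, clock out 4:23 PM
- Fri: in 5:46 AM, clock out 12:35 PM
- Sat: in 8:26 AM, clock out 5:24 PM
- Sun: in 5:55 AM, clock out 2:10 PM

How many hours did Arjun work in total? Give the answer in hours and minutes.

45 h 20 min

Mon: 7:51 AM–12:24 PM = 4 h 33 min; less 60 min break → 3 h 33 min
Tue: 10:55 AM–9:57 PM = 11 h 2 min; less 60 min break → 10 h 2 min
Wed: 5:46 AM–11:08 AM = 5 h 22 min; less 60 min break → 4 h 22 min
Thu: 9:02 AM–4:23 PM = 7 h 21 min; less 60 min break → 6 h 21 min
Fri: 5:46 AM–12:35 PM = 6 h 49 min; less 60 min break → 5 h 49 min
Sat: 8:26 AM–5:24 PM = 8 h 58 min; less 60 min break → 7 h 58 min
Sun: 5:55 AM–2:10 PM = 8 h 15 min; less 60 min break → 7 h 15 min
Total: 3 h 33 min + 10 h 2 min + 4 h 22 min + 6 h 21 min + 5 h 49 min + 7 h 58 min + 7 h 15 min = 45 h 20 min.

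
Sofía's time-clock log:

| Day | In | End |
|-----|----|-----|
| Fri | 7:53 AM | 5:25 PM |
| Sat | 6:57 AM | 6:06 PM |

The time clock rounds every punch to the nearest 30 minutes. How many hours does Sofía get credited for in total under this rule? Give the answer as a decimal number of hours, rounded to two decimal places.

Fri: in 7:53 AM→8:00 AM, out 5:25 PM→5:30 PM; 9 h 30 min
Sat: in 6:57 AM→7:00 AM, out 6:06 PM→6:00 PM; 11 h 0 min
Total credited: 20 h 30 min.

20.50 hours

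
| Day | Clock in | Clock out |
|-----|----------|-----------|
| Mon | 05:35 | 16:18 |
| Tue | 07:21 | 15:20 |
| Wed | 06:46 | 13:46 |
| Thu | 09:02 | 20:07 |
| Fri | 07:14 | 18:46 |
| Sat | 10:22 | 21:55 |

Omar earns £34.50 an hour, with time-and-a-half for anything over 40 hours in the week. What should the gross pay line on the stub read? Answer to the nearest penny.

£2408.10

Mon: 05:35–16:18 = 10 h 43 min
Tue: 07:21–15:20 = 7 h 59 min
Wed: 06:46–13:46 = 7 h 0 min
Thu: 09:02–20:07 = 11 h 5 min
Fri: 07:14–18:46 = 11 h 32 min
Sat: 10:22–21:55 = 11 h 33 min
Total worked: 59 h 52 min = 3592 min.
Regular 40 h 0 min = 2400 min at £34.50/h; overtime 19 h 52 min = 1192 min at £51.75/h.
Pay = (2400 × £34.50 + 1192 × £51.75) ÷ 60 = £2408.10.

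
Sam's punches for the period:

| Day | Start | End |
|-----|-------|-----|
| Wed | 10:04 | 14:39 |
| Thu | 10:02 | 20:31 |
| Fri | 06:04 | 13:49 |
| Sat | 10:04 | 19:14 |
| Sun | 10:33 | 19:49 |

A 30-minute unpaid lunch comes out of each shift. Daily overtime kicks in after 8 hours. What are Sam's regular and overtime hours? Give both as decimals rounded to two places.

Regular 35.33 hours, overtime 3.42 hours

Wed: 10:04–14:39 = 4 h 35 min; less 30 min break → 4 h 5 min
Thu: 10:02–20:31 = 10 h 29 min; less 30 min break → 9 h 59 min
Fri: 06:04–13:49 = 7 h 45 min; less 30 min break → 7 h 15 min
Sat: 10:04–19:14 = 9 h 10 min; less 30 min break → 8 h 40 min
Sun: 10:33–19:49 = 9 h 16 min; less 30 min break → 8 h 46 min
Wed reg 4 h 5 min / OT 0 h 0 min; Thu reg 8 h 0 min / OT 1 h 59 min; Fri reg 7 h 15 min / OT 0 h 0 min; Sat reg 8 h 0 min / OT 0 h 40 min; Sun reg 8 h 0 min / OT 0 h 46 min.
Totals: regular 35 h 20 min, overtime 3 h 25 min.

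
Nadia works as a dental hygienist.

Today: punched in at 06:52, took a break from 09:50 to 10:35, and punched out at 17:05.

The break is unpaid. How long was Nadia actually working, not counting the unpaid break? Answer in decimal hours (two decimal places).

Today: 06:52–17:05 = 10 h 13 min; less 45 min break → 9 h 28 min

9.47 hours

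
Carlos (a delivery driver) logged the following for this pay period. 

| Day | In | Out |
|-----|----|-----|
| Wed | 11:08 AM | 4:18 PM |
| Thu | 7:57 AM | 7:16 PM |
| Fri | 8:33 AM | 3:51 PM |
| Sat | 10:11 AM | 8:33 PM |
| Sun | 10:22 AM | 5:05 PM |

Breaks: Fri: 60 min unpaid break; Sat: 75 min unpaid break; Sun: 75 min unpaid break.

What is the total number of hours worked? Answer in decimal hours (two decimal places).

37.37 hours

Wed: 11:08 AM–4:18 PM = 5 h 10 min
Thu: 7:57 AM–7:16 PM = 11 h 19 min
Fri: 8:33 AM–3:51 PM = 7 h 18 min; less 60 min break → 6 h 18 min
Sat: 10:11 AM–8:33 PM = 10 h 22 min; less 75 min break → 9 h 7 min
Sun: 10:22 AM–5:05 PM = 6 h 43 min; less 75 min break → 5 h 28 min
Total: 5 h 10 min + 11 h 19 min + 6 h 18 min + 9 h 7 min + 5 h 28 min = 37 h 22 min.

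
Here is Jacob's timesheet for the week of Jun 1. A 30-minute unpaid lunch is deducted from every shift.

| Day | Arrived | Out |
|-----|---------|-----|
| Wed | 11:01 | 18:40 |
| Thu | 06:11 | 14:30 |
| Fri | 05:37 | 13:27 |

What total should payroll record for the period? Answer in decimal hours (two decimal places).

Wed: 11:01–18:40 = 7 h 39 min; less 30 min break → 7 h 9 min
Thu: 06:11–14:30 = 8 h 19 min; less 30 min break → 7 h 49 min
Fri: 05:37–13:27 = 7 h 50 min; less 30 min break → 7 h 20 min
Total: 7 h 9 min + 7 h 49 min + 7 h 20 min = 22 h 18 min.

22.30 hours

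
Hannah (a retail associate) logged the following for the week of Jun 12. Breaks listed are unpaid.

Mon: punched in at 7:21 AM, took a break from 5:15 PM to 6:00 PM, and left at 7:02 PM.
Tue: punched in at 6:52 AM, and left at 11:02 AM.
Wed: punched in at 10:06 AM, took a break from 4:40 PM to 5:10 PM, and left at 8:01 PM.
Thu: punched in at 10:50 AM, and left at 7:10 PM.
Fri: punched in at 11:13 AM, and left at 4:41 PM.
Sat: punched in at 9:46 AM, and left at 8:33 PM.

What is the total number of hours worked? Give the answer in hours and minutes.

49 h 6 min

Mon: 7:21 AM–7:02 PM = 11 h 41 min; less 45 min break → 10 h 56 min
Tue: 6:52 AM–11:02 AM = 4 h 10 min
Wed: 10:06 AM–8:01 PM = 9 h 55 min; less 30 min break → 9 h 25 min
Thu: 10:50 AM–7:10 PM = 8 h 20 min
Fri: 11:13 AM–4:41 PM = 5 h 28 min
Sat: 9:46 AM–8:33 PM = 10 h 47 min
Total: 10 h 56 min + 4 h 10 min + 9 h 25 min + 8 h 20 min + 5 h 28 min + 10 h 47 min = 49 h 6 min.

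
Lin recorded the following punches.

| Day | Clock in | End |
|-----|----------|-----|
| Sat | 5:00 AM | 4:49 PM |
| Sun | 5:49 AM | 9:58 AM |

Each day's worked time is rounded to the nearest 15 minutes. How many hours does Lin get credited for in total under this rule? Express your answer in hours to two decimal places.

Sat: 5:00 AM–4:49 PM = 11 h 49 min → rounds to 11 h 45 min
Sun: 5:49 AM–9:58 AM = 4 h 9 min → rounds to 4 h 15 min
Total credited: 16 h 0 min.

16.00 hours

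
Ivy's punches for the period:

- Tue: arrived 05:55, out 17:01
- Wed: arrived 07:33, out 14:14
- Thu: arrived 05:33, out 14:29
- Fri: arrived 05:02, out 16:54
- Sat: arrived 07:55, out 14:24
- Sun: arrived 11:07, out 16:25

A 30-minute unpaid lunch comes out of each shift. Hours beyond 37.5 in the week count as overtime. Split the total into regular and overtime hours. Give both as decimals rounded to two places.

Regular 37.50 hours, overtime 9.87 hours

Tue: 05:55–17:01 = 11 h 6 min; less 30 min break → 10 h 36 min
Wed: 07:33–14:14 = 6 h 41 min; less 30 min break → 6 h 11 min
Thu: 05:33–14:29 = 8 h 56 min; less 30 min break → 8 h 26 min
Fri: 05:02–16:54 = 11 h 52 min; less 30 min break → 11 h 22 min
Sat: 07:55–14:24 = 6 h 29 min; less 30 min break → 5 h 59 min
Sun: 11:07–16:25 = 5 h 18 min; less 30 min break → 4 h 48 min
Total worked: 47 h 22 min = 47.37 h.
Threshold 37.5 h → overtime 9 h 52 min, regular 37 h 30 min.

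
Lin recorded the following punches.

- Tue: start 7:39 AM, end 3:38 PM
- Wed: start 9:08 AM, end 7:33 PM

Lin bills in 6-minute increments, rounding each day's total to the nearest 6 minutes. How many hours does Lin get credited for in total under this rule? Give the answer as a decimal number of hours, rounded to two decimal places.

18.40 hours

Tue: 7:39 AM–3:38 PM = 7 h 59 min → rounds to 8 h 0 min
Wed: 9:08 AM–7:33 PM = 10 h 25 min → rounds to 10 h 24 min
Total credited: 18 h 24 min.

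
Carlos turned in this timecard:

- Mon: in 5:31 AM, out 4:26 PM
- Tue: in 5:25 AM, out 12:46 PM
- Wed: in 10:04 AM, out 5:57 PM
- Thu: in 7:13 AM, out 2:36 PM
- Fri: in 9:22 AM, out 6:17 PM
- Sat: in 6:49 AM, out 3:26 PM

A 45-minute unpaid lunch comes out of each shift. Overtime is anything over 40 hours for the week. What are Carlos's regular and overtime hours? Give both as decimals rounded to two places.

Regular 40.00 hours, overtime 6.57 hours

Mon: 5:31 AM–4:26 PM = 10 h 55 min; less 45 min break → 10 h 10 min
Tue: 5:25 AM–12:46 PM = 7 h 21 min; less 45 min break → 6 h 36 min
Wed: 10:04 AM–5:57 PM = 7 h 53 min; less 45 min break → 7 h 8 min
Thu: 7:13 AM–2:36 PM = 7 h 23 min; less 45 min break → 6 h 38 min
Fri: 9:22 AM–6:17 PM = 8 h 55 min; less 45 min break → 8 h 10 min
Sat: 6:49 AM–3:26 PM = 8 h 37 min; less 45 min break → 7 h 52 min
Total worked: 46 h 34 min = 46.57 h.
Threshold 40 h → overtime 6 h 34 min, regular 40 h 0 min.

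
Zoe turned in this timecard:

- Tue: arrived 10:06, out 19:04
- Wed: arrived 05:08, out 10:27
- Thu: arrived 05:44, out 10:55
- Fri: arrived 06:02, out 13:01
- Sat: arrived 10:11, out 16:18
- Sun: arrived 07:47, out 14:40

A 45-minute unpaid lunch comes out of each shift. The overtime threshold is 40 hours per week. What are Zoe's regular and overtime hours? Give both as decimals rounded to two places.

Regular 34.95 hours, overtime 0.00 hours

Tue: 10:06–19:04 = 8 h 58 min; less 45 min break → 8 h 13 min
Wed: 05:08–10:27 = 5 h 19 min; less 45 min break → 4 h 34 min
Thu: 05:44–10:55 = 5 h 11 min; less 45 min break → 4 h 26 min
Fri: 06:02–13:01 = 6 h 59 min; less 45 min break → 6 h 14 min
Sat: 10:11–16:18 = 6 h 7 min; less 45 min break → 5 h 22 min
Sun: 07:47–14:40 = 6 h 53 min; less 45 min break → 6 h 8 min
Total worked: 34 h 57 min = 34.95 h.
Threshold 40 h → overtime 0 h 0 min, regular 34 h 57 min.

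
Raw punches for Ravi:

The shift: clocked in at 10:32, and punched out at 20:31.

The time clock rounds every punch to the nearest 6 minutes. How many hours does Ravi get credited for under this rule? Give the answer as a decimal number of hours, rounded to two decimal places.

The shift: in 10:32→10:30, out 20:31→20:30; 10 h 0 min

10.00 hours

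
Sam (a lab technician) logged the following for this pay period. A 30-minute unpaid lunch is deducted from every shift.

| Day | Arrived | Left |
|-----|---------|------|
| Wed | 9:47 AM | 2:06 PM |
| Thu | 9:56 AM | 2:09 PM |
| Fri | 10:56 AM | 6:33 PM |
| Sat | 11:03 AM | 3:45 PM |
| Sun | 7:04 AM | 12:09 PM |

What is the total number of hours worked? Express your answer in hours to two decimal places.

Wed: 9:47 AM–2:06 PM = 4 h 19 min; less 30 min break → 3 h 49 min
Thu: 9:56 AM–2:09 PM = 4 h 13 min; less 30 min break → 3 h 43 min
Fri: 10:56 AM–6:33 PM = 7 h 37 min; less 30 min break → 7 h 7 min
Sat: 11:03 AM–3:45 PM = 4 h 42 min; less 30 min break → 4 h 12 min
Sun: 7:04 AM–12:09 PM = 5 h 5 min; less 30 min break → 4 h 35 min
Total: 3 h 49 min + 3 h 43 min + 7 h 7 min + 4 h 12 min + 4 h 35 min = 23 h 26 min.

23.43 hours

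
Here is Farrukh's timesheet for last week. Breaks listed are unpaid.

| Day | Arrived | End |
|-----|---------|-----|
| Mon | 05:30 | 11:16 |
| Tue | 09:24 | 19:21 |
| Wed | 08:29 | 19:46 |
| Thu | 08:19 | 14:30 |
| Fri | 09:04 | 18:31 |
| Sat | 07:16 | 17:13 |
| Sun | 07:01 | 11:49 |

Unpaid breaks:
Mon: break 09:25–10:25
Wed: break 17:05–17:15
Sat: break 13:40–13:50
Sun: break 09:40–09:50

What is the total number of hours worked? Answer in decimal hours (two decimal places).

Mon: 05:30–11:16 = 5 h 46 min; less 60 min break → 4 h 46 min
Tue: 09:24–19:21 = 9 h 57 min
Wed: 08:29–19:46 = 11 h 17 min; less 10 min break → 11 h 7 min
Thu: 08:19–14:30 = 6 h 11 min
Fri: 09:04–18:31 = 9 h 27 min
Sat: 07:16–17:13 = 9 h 57 min; less 10 min break → 9 h 47 min
Sun: 07:01–11:49 = 4 h 48 min; less 10 min break → 4 h 38 min
Total: 4 h 46 min + 9 h 57 min + 11 h 7 min + 6 h 11 min + 9 h 27 min + 9 h 47 min + 4 h 38 min = 55 h 53 min.

55.88 hours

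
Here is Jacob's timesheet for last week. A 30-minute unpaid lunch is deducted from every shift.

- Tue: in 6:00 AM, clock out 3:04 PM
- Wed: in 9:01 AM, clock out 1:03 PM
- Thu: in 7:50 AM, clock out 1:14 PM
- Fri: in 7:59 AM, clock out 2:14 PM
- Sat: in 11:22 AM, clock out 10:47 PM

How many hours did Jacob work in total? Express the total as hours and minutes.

33 h 40 min

Tue: 6:00 AM–3:04 PM = 9 h 4 min; less 30 min break → 8 h 34 min
Wed: 9:01 AM–1:03 PM = 4 h 2 min; less 30 min break → 3 h 32 min
Thu: 7:50 AM–1:14 PM = 5 h 24 min; less 30 min break → 4 h 54 min
Fri: 7:59 AM–2:14 PM = 6 h 15 min; less 30 min break → 5 h 45 min
Sat: 11:22 AM–10:47 PM = 11 h 25 min; less 30 min break → 10 h 55 min
Total: 8 h 34 min + 3 h 32 min + 4 h 54 min + 5 h 45 min + 10 h 55 min = 33 h 40 min.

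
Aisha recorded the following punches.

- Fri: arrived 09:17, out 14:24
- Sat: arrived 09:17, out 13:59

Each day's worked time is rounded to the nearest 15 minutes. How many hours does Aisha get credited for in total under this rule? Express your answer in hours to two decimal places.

9.75 hours

Fri: 09:17–14:24 = 5 h 7 min → rounds to 5 h 0 min
Sat: 09:17–13:59 = 4 h 42 min → rounds to 4 h 45 min
Total credited: 9 h 45 min.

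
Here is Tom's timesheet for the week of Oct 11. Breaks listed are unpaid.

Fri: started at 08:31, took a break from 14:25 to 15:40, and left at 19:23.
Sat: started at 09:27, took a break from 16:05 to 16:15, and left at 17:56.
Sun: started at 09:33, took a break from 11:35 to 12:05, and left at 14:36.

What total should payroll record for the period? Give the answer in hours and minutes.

22 h 29 min

Fri: 08:31–19:23 = 10 h 52 min; less 75 min break → 9 h 37 min
Sat: 09:27–17:56 = 8 h 29 min; less 10 min break → 8 h 19 min
Sun: 09:33–14:36 = 5 h 3 min; less 30 min break → 4 h 33 min
Total: 9 h 37 min + 8 h 19 min + 4 h 33 min = 22 h 29 min.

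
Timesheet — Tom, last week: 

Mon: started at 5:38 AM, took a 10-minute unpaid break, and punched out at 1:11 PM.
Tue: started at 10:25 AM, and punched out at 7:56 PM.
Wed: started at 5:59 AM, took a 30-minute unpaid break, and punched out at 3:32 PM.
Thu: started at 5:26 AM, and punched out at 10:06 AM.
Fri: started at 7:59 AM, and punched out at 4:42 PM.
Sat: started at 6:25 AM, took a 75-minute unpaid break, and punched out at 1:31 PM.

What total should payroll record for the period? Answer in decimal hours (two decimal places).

45.18 hours

Mon: 5:38 AM–1:11 PM = 7 h 33 min; less 10 min break → 7 h 23 min
Tue: 10:25 AM–7:56 PM = 9 h 31 min
Wed: 5:59 AM–3:32 PM = 9 h 33 min; less 30 min break → 9 h 3 min
Thu: 5:26 AM–10:06 AM = 4 h 40 min
Fri: 7:59 AM–4:42 PM = 8 h 43 min
Sat: 6:25 AM–1:31 PM = 7 h 6 min; less 75 min break → 5 h 51 min
Total: 7 h 23 min + 9 h 31 min + 9 h 3 min + 4 h 40 min + 8 h 43 min + 5 h 51 min = 45 h 11 min.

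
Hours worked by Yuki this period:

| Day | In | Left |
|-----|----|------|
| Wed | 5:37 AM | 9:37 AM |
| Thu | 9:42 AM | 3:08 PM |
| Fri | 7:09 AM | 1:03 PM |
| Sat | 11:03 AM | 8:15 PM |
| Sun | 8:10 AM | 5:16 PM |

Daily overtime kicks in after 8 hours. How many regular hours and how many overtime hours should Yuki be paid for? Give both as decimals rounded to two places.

Wed: 5:37 AM–9:37 AM = 4 h 0 min
Thu: 9:42 AM–3:08 PM = 5 h 26 min
Fri: 7:09 AM–1:03 PM = 5 h 54 min
Sat: 11:03 AM–8:15 PM = 9 h 12 min
Sun: 8:10 AM–5:16 PM = 9 h 6 min
Wed reg 4 h 0 min / OT 0 h 0 min; Thu reg 5 h 26 min / OT 0 h 0 min; Fri reg 5 h 54 min / OT 0 h 0 min; Sat reg 8 h 0 min / OT 1 h 12 min; Sun reg 8 h 0 min / OT 1 h 6 min.
Totals: regular 31 h 20 min, overtime 2 h 18 min.

Regular 31.33 hours, overtime 2.30 hours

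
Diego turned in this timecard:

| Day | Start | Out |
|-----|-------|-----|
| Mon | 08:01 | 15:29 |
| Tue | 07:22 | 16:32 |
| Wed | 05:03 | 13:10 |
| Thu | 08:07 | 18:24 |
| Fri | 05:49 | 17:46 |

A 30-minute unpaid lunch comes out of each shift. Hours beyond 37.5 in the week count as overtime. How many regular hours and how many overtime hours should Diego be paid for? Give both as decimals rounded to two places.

Regular 37.50 hours, overtime 6.98 hours

Mon: 08:01–15:29 = 7 h 28 min; less 30 min break → 6 h 58 min
Tue: 07:22–16:32 = 9 h 10 min; less 30 min break → 8 h 40 min
Wed: 05:03–13:10 = 8 h 7 min; less 30 min break → 7 h 37 min
Thu: 08:07–18:24 = 10 h 17 min; less 30 min break → 9 h 47 min
Fri: 05:49–17:46 = 11 h 57 min; less 30 min break → 11 h 27 min
Total worked: 44 h 29 min = 44.48 h.
Threshold 37.5 h → overtime 6 h 59 min, regular 37 h 30 min.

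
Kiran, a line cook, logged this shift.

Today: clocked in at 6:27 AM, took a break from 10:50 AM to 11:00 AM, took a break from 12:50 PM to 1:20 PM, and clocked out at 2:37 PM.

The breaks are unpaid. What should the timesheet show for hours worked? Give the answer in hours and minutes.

7 h 30 min

Today: 6:27 AM–2:37 PM = 8 h 10 min; less 40 min break → 7 h 30 min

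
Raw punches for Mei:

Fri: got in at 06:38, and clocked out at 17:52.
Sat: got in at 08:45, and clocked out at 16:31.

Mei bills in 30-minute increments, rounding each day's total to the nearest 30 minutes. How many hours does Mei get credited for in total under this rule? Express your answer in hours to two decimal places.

Fri: 06:38–17:52 = 11 h 14 min → rounds to 11 h 0 min
Sat: 08:45–16:31 = 7 h 46 min → rounds to 8 h 0 min
Total credited: 19 h 0 min.

19.00 hours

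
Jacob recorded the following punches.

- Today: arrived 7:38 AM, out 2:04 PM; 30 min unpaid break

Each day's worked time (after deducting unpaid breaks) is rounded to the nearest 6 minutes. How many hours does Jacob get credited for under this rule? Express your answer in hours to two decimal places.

5.90 hours

Today: 7:38 AM–2:04 PM = 6 h 26 min − 30 min = 5 h 56 min → rounds to 5 h 54 min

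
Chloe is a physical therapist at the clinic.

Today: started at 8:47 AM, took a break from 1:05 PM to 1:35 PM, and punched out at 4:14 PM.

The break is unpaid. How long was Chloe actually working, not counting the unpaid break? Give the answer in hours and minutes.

6 h 57 min

Today: 8:47 AM–4:14 PM = 7 h 27 min; less 30 min break → 6 h 57 min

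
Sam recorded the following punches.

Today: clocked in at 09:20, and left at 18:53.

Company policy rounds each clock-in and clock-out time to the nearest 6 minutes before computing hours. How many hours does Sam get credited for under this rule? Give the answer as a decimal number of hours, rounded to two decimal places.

Today: in 09:20→09:18, out 18:53→18:54; 9 h 36 min

9.60 hours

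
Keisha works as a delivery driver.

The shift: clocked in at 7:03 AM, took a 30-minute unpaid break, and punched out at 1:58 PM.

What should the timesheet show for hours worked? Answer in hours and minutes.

6 h 25 min

The shift: 7:03 AM–1:58 PM = 6 h 55 min; less 30 min break → 6 h 25 min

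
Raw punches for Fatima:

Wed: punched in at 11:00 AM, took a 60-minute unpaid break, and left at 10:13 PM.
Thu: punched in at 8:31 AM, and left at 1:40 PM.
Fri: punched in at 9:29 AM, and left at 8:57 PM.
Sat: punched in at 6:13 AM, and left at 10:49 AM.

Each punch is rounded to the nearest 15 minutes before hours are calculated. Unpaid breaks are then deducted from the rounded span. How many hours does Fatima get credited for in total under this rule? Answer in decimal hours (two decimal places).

Wed: in 11:00 AM→11:00 AM, out 10:13 PM→10:15 PM; 11 h 15 min − 60 min = 10 h 15 min
Thu: in 8:31 AM→8:30 AM, out 1:40 PM→1:45 PM; 5 h 15 min
Fri: in 9:29 AM→9:30 AM, out 8:57 PM→9:00 PM; 11 h 30 min
Sat: in 6:13 AM→6:15 AM, out 10:49 AM→10:45 AM; 4 h 30 min
Total credited: 31 h 30 min.

31.50 hours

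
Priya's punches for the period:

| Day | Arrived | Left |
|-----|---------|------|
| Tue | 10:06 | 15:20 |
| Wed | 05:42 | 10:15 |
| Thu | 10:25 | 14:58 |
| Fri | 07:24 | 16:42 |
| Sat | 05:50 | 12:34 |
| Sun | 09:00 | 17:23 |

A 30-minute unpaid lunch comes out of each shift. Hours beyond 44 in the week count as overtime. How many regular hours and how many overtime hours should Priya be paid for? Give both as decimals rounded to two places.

Tue: 10:06–15:20 = 5 h 14 min; less 30 min break → 4 h 44 min
Wed: 05:42–10:15 = 4 h 33 min; less 30 min break → 4 h 3 min
Thu: 10:25–14:58 = 4 h 33 min; less 30 min break → 4 h 3 min
Fri: 07:24–16:42 = 9 h 18 min; less 30 min break → 8 h 48 min
Sat: 05:50–12:34 = 6 h 44 min; less 30 min break → 6 h 14 min
Sun: 09:00–17:23 = 8 h 23 min; less 30 min break → 7 h 53 min
Total worked: 35 h 45 min = 35.75 h.
Threshold 44 h → overtime 0 h 0 min, regular 35 h 45 min.

Regular 35.75 hours, overtime 0.00 hours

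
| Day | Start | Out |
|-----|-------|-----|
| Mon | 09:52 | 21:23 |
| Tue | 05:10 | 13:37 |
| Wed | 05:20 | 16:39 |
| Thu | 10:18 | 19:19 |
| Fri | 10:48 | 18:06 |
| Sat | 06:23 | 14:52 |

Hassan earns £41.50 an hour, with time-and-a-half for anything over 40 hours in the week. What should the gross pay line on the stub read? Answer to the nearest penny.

£2661.19

Mon: 09:52–21:23 = 11 h 31 min
Tue: 05:10–13:37 = 8 h 27 min
Wed: 05:20–16:39 = 11 h 19 min
Thu: 10:18–19:19 = 9 h 1 min
Fri: 10:48–18:06 = 7 h 18 min
Sat: 06:23–14:52 = 8 h 29 min
Total worked: 56 h 5 min = 3365 min.
Regular 40 h 0 min = 2400 min at £41.50/h; overtime 16 h 5 min = 965 min at £62.25/h.
Pay = (2400 × £41.50 + 965 × £62.25) ÷ 60 = £2661.19.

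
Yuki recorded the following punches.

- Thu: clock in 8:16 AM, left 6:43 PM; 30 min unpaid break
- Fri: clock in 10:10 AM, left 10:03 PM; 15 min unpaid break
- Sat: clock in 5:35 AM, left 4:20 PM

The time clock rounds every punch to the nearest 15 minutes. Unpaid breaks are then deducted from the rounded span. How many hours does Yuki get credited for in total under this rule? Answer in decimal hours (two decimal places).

Thu: in 8:16 AM→8:15 AM, out 6:43 PM→6:45 PM; 10 h 30 min − 30 min = 10 h 0 min
Fri: in 10:10 AM→10:15 AM, out 10:03 PM→10:00 PM; 11 h 45 min − 15 min = 11 h 30 min
Sat: in 5:35 AM→5:30 AM, out 4:20 PM→4:15 PM; 10 h 45 min
Total credited: 32 h 15 min.

32.25 hours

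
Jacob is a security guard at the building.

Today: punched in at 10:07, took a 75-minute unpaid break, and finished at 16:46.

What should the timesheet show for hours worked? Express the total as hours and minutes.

Today: 10:07–16:46 = 6 h 39 min; less 75 min break → 5 h 24 min

5 h 24 min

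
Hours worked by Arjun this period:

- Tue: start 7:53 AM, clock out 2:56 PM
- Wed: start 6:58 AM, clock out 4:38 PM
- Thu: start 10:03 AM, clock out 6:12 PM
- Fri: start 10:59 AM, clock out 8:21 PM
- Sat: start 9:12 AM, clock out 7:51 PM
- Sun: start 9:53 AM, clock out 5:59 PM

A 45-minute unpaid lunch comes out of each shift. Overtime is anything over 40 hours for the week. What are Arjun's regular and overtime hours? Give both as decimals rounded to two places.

Regular 40.00 hours, overtime 8.48 hours

Tue: 7:53 AM–2:56 PM = 7 h 3 min; less 45 min break → 6 h 18 min
Wed: 6:58 AM–4:38 PM = 9 h 40 min; less 45 min break → 8 h 55 min
Thu: 10:03 AM–6:12 PM = 8 h 9 min; less 45 min break → 7 h 24 min
Fri: 10:59 AM–8:21 PM = 9 h 22 min; less 45 min break → 8 h 37 min
Sat: 9:12 AM–7:51 PM = 10 h 39 min; less 45 min break → 9 h 54 min
Sun: 9:53 AM–5:59 PM = 8 h 6 min; less 45 min break → 7 h 21 min
Total worked: 48 h 29 min = 48.48 h.
Threshold 40 h → overtime 8 h 29 min, regular 40 h 0 min.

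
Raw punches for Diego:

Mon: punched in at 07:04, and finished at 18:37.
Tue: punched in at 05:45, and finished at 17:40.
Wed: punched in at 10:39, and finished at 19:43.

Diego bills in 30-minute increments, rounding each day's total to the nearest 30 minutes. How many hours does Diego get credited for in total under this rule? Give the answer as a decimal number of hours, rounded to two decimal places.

Mon: 07:04–18:37 = 11 h 33 min → rounds to 11 h 30 min
Tue: 05:45–17:40 = 11 h 55 min → rounds to 12 h 0 min
Wed: 10:39–19:43 = 9 h 4 min → rounds to 9 h 0 min
Total credited: 32 h 30 min.

32.50 hours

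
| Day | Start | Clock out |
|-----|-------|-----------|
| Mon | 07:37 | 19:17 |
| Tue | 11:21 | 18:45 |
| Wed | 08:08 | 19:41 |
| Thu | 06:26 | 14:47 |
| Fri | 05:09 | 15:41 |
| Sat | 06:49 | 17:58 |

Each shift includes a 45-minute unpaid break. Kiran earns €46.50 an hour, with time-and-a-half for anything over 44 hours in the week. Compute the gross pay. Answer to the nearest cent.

€2893.46

Mon: 07:37–19:17 = 11 h 40 min; less 45 min break → 10 h 55 min
Tue: 11:21–18:45 = 7 h 24 min; less 45 min break → 6 h 39 min
Wed: 08:08–19:41 = 11 h 33 min; less 45 min break → 10 h 48 min
Thu: 06:26–14:47 = 8 h 21 min; less 45 min break → 7 h 36 min
Fri: 05:09–15:41 = 10 h 32 min; less 45 min break → 9 h 47 min
Sat: 06:49–17:58 = 11 h 9 min; less 45 min break → 10 h 24 min
Total worked: 56 h 9 min = 3369 min.
Regular 44 h 0 min = 2640 min at €46.50/h; overtime 12 h 9 min = 729 min at €69.75/h.
Pay = (2640 × €46.50 + 729 × €69.75) ÷ 60 = €2893.46.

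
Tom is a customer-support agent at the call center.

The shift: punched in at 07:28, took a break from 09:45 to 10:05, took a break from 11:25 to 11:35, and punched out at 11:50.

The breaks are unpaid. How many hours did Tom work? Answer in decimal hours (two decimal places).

3.87 hours

The shift: 07:28–11:50 = 4 h 22 min; less 30 min break → 3 h 52 min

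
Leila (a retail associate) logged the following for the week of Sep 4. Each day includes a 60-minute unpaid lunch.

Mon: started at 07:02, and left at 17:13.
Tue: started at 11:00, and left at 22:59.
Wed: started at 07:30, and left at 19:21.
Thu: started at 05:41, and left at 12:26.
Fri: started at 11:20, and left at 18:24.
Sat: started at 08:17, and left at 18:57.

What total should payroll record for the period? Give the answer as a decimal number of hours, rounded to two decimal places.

52.50 hours

Mon: 07:02–17:13 = 10 h 11 min; less 60 min break → 9 h 11 min
Tue: 11:00–22:59 = 11 h 59 min; less 60 min break → 10 h 59 min
Wed: 07:30–19:21 = 11 h 51 min; less 60 min break → 10 h 51 min
Thu: 05:41–12:26 = 6 h 45 min; less 60 min break → 5 h 45 min
Fri: 11:20–18:24 = 7 h 4 min; less 60 min break → 6 h 4 min
Sat: 08:17–18:57 = 10 h 40 min; less 60 min break → 9 h 40 min
Total: 9 h 11 min + 10 h 59 min + 10 h 51 min + 5 h 45 min + 6 h 4 min + 9 h 40 min = 52 h 30 min.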